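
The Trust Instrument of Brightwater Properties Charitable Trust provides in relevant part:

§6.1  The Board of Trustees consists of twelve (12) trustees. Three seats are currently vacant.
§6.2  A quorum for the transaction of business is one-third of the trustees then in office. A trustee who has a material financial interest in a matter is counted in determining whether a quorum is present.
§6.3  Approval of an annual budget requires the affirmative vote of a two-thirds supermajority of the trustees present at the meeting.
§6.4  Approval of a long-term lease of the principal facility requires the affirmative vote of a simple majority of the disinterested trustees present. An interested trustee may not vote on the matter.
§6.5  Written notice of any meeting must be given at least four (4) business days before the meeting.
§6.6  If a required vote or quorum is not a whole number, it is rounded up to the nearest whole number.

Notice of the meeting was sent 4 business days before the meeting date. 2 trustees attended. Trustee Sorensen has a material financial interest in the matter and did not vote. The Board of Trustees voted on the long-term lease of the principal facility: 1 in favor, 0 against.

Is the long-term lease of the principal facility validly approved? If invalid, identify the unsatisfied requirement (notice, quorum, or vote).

Invalid — quorum requirement not satisfied.

Notice: 4 business days given; 4 required (4 ≥ 4). Satisfied.
Quorum: 2 present (interested trustees count toward quorum); quorum is 3. Not satisfied.
Vote: the long-term lease of the principal facility requires a majority of the disinterested trustees present (2 − 1 = 1). A majority of 1 is 1, so 1 affirmative vote is needed; 1 voted in favor. Satisfied. (Moot — without a quorum no business can be validly transacted.)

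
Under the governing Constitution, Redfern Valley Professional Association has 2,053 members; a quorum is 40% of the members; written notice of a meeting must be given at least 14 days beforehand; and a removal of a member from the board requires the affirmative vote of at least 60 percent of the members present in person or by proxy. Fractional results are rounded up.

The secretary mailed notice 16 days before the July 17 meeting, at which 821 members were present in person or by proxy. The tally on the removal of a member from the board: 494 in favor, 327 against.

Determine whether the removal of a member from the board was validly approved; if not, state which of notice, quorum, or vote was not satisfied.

Invalid — quorum requirement not satisfied.

Notice: 16 days given; 14 required. Satisfied.
Quorum: 40% of 2,053 = 821.20, rounded up to 822; 821 present. Not satisfied.
Vote: requires three-fifths of those present (821); 3/5 of 821 = 492.60, rounded up to 493, so 493 needed; 494 in favor. Satisfied.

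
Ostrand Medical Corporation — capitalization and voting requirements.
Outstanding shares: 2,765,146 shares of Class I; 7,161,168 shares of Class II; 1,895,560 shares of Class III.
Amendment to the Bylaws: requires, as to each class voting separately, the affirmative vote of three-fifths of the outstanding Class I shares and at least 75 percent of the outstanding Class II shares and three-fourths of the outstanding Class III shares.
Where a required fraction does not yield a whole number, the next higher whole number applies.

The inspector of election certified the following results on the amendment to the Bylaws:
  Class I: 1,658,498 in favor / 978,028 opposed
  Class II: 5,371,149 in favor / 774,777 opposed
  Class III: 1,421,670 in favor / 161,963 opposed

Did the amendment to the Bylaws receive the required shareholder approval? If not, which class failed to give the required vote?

Class I: 3/5 of 2765146 = 1659087.60, rounded up to 1659088; 1,659,088 required, 1,658,498 in favor — not approved.
Class II: 3/4 of 7161168 = 5370876; 5,370,876 required, 5,371,149 in favor — approved.
Class III: 3/4 of 1895560 = 1421670; 1,421,670 required, 1,421,670 in favor — approved.

Not approved — the Class I shares did not give the required vote.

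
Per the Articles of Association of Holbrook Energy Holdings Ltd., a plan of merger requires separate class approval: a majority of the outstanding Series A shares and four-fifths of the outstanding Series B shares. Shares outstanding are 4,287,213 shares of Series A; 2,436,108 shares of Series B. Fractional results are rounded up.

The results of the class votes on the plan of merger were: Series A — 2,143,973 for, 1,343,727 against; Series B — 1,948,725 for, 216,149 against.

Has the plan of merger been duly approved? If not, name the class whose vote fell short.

Series A: a majority of 4287213 is 2143607; 2,143,607 required, 2,143,973 in favor — approved.
Series B: 4/5 of 2436108 = 1948886.40, rounded up to 1948887; 1,948,887 required, 1,948,725 in favor — not approved.

Not approved — the Series B shares did not give the required vote.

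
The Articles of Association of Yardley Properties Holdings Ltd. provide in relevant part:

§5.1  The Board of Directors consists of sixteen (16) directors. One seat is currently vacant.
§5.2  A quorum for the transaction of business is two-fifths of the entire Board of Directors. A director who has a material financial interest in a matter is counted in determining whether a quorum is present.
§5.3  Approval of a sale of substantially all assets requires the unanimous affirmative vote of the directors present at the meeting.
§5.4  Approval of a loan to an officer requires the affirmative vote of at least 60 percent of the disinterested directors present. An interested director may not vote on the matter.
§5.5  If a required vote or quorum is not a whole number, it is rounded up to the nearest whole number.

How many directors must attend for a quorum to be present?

7

2/5 of 16 = 6.40, rounded up to 7.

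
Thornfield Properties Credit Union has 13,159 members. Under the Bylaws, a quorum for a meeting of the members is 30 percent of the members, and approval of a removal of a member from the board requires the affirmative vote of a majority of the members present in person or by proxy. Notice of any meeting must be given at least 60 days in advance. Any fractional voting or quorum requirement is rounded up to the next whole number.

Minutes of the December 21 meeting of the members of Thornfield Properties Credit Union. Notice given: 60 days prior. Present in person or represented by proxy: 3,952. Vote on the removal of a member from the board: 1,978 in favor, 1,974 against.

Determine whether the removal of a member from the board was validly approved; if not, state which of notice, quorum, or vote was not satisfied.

Notice: 60 days given; 60 required. Satisfied.
Quorum: 30% of 13,159 = 3,947.70, rounded up to 3,948; 3,952 present. Satisfied.
Vote: requires a majority of those present (3,952); a majority of 3952 is 1977, so 1,977 needed; 1,978 in favor. Satisfied.

Valid — all requirements satisfied.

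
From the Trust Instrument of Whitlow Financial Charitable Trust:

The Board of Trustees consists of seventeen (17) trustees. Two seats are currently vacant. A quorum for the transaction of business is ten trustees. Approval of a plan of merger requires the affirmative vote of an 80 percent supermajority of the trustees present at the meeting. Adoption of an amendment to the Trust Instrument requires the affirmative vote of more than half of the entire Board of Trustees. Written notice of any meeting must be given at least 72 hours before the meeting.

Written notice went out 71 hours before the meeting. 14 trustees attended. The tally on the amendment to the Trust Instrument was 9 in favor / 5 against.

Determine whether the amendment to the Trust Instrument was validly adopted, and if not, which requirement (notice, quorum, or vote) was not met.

Notice: 71 hours given; 72 required (71 < 72). Not satisfied.
Quorum: 14 present; quorum is 10. Satisfied.
Vote: the amendment to the Trust Instrument requires a majority of the entire Board of Trustees (17). A majority of 17 is 9, so 9 affirmative votes are needed; 9 voted in favor. Satisfied.

Invalid — notice requirement not satisfied.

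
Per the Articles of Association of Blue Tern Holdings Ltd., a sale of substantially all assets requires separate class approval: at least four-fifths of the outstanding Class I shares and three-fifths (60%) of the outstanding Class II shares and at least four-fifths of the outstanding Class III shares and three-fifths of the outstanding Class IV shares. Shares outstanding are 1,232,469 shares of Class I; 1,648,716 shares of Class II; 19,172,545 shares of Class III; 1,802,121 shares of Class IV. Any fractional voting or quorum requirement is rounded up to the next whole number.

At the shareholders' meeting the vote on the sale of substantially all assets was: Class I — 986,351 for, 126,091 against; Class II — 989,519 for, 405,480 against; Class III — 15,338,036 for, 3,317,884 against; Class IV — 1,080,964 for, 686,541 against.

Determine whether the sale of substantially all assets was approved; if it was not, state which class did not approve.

Not approved — the Class IV shares did not give the required vote.

Class I: 4/5 of 1232469 = 985975.20, rounded up to 985976; 985,976 required, 986,351 in favor — approved.
Class II: 3/5 of 1648716 = 989229.60, rounded up to 989230; 989,230 required, 989,519 in favor — approved.
Class III: 4/5 of 19172545 = 15338036; 15,338,036 required, 15,338,036 in favor — approved.
Class IV: 3/5 of 1802121 = 1081272.60, rounded up to 1081273; 1,081,273 required, 1,080,964 in favor — not approved.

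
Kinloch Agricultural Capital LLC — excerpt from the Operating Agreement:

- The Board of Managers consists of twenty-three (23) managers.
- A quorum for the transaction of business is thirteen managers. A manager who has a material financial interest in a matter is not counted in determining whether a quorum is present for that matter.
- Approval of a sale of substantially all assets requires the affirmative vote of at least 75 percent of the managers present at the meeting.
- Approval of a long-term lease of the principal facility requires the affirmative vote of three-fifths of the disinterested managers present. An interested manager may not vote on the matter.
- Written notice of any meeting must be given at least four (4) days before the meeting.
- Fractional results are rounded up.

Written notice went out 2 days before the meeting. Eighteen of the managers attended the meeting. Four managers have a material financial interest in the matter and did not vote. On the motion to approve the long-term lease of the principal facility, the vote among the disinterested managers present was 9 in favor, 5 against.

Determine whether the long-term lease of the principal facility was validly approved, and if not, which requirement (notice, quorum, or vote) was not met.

Invalid — notice requirement not satisfied.

Notice: 2 days given; 4 required (2 < 4). Not satisfied.
Quorum: 18 present, but the 4 interested managers do not count, leaving 14. Quorum is 13. Satisfied.
Vote: the long-term lease of the principal facility requires three-fifths of the disinterested managers present (18 − 4 = 14). 3/5 of 14 = 8.40, rounded up to 9, so 9 affirmative votes are needed; 9 voted in favor. Satisfied.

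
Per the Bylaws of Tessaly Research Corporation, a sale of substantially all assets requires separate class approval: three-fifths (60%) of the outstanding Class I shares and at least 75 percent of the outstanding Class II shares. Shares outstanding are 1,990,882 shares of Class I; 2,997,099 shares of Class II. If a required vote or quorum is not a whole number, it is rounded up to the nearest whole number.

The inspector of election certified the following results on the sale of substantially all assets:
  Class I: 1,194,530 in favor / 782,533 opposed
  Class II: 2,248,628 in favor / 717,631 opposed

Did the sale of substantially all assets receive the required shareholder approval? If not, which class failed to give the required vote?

Class I: 3/5 of 1990882 = 1194529.20, rounded up to 1194530; 1,194,530 required, 1,194,530 in favor — approved.
Class II: 3/4 of 2997099 = 2247824.25, rounded up to 2247825; 2,247,825 required, 2,248,628 in favor — approved.

Approved — every class gave the required vote.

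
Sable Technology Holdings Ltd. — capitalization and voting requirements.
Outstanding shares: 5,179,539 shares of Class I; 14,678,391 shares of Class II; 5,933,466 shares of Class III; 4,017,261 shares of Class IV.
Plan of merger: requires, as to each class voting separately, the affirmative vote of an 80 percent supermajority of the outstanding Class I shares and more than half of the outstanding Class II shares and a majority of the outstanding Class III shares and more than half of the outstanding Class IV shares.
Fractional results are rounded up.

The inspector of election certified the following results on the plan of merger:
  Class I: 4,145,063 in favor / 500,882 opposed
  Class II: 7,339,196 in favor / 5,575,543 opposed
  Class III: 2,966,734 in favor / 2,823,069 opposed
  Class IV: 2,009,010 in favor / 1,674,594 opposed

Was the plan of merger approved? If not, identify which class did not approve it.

Class I: 4/5 of 5179539 = 4143631.20, rounded up to 4143632; 4,143,632 required, 4,145,063 in favor — approved.
Class II: a majority of 14678391 is 7339196; 7,339,196 required, 7,339,196 in favor — approved.
Class III: a majority of 5933466 is 2966734; 2,966,734 required, 2,966,734 in favor — approved.
Class IV: a majority of 4017261 is 2008631; 2,008,631 required, 2,009,010 in favor — approved.

Approved — every class gave the required vote.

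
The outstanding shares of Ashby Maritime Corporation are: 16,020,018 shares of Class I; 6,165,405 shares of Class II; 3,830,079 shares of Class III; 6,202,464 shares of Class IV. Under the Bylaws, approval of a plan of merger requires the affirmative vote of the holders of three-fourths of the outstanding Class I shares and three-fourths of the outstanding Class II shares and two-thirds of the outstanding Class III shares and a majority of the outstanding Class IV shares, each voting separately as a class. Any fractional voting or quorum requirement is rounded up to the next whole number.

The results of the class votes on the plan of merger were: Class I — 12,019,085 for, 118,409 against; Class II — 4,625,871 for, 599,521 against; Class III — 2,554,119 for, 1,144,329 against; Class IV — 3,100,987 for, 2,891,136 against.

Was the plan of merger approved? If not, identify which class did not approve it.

Not approved — the Class IV shares did not give the required vote.

Class I: 3/4 of 16020018 = 12015013.50, rounded up to 12015014; 12,015,014 required, 12,019,085 in favor — approved.
Class II: 3/4 of 6165405 = 4624053.75, rounded up to 4624054; 4,624,054 required, 4,625,871 in favor — approved.
Class III: 2/3 of 3830079 = 2553386; 2,553,386 required, 2,554,119 in favor — approved.
Class IV: a majority of 6202464 is 3101233; 3,101,233 required, 3,100,987 in favor — not approved.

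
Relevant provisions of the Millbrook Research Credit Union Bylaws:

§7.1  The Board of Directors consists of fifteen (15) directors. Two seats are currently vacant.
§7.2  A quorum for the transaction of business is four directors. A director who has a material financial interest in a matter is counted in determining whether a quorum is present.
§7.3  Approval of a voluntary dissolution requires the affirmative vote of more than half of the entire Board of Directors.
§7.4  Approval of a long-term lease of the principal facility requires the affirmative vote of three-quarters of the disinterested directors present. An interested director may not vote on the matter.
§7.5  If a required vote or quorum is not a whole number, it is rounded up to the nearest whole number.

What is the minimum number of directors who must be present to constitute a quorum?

4

The quorum is fixed at 4.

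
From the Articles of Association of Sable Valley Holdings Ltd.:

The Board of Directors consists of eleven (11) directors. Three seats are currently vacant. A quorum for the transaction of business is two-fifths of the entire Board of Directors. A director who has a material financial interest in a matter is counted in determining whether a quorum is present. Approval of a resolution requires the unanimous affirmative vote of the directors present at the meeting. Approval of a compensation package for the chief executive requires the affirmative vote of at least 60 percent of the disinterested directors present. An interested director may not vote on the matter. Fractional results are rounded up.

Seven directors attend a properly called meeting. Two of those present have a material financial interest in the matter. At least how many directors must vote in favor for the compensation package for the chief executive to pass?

The compensation package for the chief executive requires three-fifths of the disinterested directors present (7 − 2 = 5).
3/5 of 5 = 3.

3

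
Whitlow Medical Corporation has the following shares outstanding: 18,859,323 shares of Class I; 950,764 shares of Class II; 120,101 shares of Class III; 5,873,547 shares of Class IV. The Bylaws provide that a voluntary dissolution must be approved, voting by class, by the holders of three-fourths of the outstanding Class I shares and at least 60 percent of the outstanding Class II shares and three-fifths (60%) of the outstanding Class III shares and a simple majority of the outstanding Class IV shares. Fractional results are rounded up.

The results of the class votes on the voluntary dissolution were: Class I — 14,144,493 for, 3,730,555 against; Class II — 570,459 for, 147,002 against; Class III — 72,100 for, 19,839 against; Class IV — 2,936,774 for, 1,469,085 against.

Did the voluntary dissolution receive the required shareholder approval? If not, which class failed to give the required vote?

Approved — every class gave the required vote.

Class I: 3/4 of 18859323 = 14144492.25, rounded up to 14144493; 14,144,493 required, 14,144,493 in favor — approved.
Class II: 3/5 of 950764 = 570458.40, rounded up to 570459; 570,459 required, 570,459 in favor — approved.
Class III: 3/5 of 120101 = 72060.60, rounded up to 72061; 72,061 required, 72,100 in favor — approved.
Class IV: a majority of 5873547 is 2936774; 2,936,774 required, 2,936,774 in favor — approved.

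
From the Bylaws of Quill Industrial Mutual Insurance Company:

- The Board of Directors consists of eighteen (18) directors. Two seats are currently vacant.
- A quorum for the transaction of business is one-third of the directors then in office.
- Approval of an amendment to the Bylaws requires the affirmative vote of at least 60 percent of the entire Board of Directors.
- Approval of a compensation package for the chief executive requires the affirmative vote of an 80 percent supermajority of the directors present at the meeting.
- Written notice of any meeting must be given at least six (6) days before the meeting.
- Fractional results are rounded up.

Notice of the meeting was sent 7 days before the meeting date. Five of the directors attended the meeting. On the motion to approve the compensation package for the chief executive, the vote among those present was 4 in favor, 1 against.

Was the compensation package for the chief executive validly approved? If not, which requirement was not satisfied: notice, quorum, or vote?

Notice: 7 days given; 6 required (7 ≥ 6). Satisfied.
Quorum: 5 present; quorum is 6. Not satisfied.
Vote: the compensation package for the chief executive requires four-fifths of the directors present (5). 4/5 of 5 = 4, so 4 affirmative votes are needed; 4 voted in favor. Satisfied. (Moot — without a quorum no business can be validly transacted.)

Invalid — quorum requirement not satisfied.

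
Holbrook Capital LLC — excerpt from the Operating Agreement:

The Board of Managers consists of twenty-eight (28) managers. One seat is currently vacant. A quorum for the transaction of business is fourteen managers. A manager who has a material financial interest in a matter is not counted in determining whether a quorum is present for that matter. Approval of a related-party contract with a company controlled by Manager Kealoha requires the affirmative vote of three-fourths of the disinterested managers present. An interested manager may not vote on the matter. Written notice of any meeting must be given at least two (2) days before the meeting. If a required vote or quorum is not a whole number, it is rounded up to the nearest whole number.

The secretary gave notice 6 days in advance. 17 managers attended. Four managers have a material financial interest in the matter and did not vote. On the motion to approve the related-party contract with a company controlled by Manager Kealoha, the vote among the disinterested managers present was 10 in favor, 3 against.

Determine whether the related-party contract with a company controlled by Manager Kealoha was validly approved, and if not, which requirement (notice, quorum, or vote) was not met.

Notice: 6 days given; 2 required (6 ≥ 2). Satisfied.
Quorum: 17 present, but the 4 interested managers do not count, leaving 13. Quorum is 14. Not satisfied.
Vote: the related-party contract with a company controlled by Manager Kealoha requires three-fourths of the disinterested managers present (17 − 4 = 13). 3/4 of 13 = 9.75, rounded up to 10, so 10 affirmative votes are needed; 10 voted in favor. Satisfied. (Moot — without a quorum no business can be validly transacted.)

Invalid — quorum requirement not satisfied.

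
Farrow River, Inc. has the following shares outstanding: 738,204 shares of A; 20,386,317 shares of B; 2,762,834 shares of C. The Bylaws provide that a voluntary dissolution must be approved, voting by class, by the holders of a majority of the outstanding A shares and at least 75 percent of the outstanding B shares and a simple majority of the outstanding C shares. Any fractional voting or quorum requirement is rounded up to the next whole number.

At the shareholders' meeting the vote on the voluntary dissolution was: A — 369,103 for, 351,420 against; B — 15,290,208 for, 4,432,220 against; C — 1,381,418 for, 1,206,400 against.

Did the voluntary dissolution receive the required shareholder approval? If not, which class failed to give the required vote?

A: a majority of 738204 is 369103; 369,103 required, 369,103 in favor — approved.
B: 3/4 of 20386317 = 15289737.75, rounded up to 15289738; 15,289,738 required, 15,290,208 in favor — approved.
C: a majority of 2762834 is 1381418; 1,381,418 required, 1,381,418 in favor — approved.

Approved — every class gave the required vote.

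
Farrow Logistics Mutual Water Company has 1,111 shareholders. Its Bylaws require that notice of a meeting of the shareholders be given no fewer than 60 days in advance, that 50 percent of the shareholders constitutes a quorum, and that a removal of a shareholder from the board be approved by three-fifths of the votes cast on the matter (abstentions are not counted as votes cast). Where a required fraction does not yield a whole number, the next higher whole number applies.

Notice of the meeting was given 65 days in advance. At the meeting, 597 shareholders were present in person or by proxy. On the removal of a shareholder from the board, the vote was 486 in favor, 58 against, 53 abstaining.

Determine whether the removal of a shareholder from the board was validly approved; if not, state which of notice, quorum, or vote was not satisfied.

Notice: 65 days given; 60 required. Satisfied.
Quorum: 50% of 1,111 = 555.50, rounded up to 556; 597 present. Satisfied.
Vote: requires three-fifths of the votes cast (597 − 53 abstaining = 544); 3/5 of 544 = 326.40, rounded up to 327, so 327 needed; 486 in favor. Satisfied.

Valid — all requirements satisfied.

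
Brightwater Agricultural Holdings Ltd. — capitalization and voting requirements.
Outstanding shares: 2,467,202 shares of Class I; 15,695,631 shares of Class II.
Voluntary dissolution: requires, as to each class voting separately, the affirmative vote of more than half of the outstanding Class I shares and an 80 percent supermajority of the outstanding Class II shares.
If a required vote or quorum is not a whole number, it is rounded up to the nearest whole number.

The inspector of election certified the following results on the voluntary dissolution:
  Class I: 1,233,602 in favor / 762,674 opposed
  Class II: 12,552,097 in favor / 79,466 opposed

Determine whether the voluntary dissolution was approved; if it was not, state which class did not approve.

Not approved — the Class II shares did not give the required vote.

Class I: a majority of 2467202 is 1233602; 1,233,602 required, 1,233,602 in favor — approved.
Class II: 4/5 of 15695631 = 12556504.80, rounded up to 12556505; 12,556,505 required, 12,552,097 in favor — not approved.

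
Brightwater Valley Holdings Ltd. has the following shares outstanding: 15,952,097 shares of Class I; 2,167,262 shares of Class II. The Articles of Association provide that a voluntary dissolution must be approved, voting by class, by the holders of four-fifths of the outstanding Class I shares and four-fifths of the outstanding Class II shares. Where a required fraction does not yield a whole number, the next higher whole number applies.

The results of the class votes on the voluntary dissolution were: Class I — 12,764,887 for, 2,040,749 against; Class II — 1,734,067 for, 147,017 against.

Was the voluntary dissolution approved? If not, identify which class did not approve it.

Class I: 4/5 of 15952097 = 12761677.60, rounded up to 12761678; 12,761,678 required, 12,764,887 in favor — approved.
Class II: 4/5 of 2167262 = 1733809.60, rounded up to 1733810; 1,733,810 required, 1,734,067 in favor — approved.

Approved — every class gave the required vote.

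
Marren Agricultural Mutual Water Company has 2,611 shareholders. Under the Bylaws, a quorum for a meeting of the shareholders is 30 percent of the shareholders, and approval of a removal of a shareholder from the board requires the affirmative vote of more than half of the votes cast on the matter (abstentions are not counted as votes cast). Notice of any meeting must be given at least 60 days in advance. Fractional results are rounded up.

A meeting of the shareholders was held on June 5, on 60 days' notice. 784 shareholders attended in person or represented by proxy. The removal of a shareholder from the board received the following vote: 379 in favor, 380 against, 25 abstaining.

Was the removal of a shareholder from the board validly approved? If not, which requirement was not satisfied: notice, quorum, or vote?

Invalid — vote requirement not satisfied.

Notice: 60 days given; 60 required. Satisfied.
Quorum: 30% of 2,611 = 783.30, rounded up to 784; 784 present. Satisfied.
Vote: requires a majority of the votes cast (784 − 25 abstaining = 759); a majority of 759 is 380, so 380 needed; 379 in favor. Not satisfied.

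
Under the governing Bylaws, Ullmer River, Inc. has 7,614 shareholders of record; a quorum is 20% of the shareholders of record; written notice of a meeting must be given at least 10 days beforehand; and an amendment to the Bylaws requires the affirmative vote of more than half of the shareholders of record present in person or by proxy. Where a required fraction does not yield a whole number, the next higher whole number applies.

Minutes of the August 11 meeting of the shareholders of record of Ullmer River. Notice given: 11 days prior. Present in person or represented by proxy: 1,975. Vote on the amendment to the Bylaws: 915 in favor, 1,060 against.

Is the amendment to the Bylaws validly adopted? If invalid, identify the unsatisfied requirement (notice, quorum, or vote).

Notice: 11 days given; 10 required. Satisfied.
Quorum: 20% of 7,614 = 1,522.80, rounded up to 1,523; 1,975 present. Satisfied.
Vote: requires a majority of those present (1,975); a majority of 1975 is 988, so 988 needed; 915 in favor. Not satisfied.

Invalid — vote requirement not satisfied.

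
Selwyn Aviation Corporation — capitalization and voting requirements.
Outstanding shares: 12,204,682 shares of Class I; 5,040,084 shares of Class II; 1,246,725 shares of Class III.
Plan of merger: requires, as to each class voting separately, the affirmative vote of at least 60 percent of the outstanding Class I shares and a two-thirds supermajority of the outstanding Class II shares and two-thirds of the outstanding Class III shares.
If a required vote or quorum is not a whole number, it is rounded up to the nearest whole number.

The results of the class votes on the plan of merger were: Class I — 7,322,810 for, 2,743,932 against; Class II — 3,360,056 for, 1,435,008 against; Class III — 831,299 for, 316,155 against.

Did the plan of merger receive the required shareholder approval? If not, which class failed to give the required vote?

Approved — every class gave the required vote.

Class I: 3/5 of 12204682 = 7322809.20, rounded up to 7322810; 7,322,810 required, 7,322,810 in favor — approved.
Class II: 2/3 of 5040084 = 3360056; 3,360,056 required, 3,360,056 in favor — approved.
Class III: 2/3 of 1246725 = 831150; 831,150 required, 831,299 in favor — approved.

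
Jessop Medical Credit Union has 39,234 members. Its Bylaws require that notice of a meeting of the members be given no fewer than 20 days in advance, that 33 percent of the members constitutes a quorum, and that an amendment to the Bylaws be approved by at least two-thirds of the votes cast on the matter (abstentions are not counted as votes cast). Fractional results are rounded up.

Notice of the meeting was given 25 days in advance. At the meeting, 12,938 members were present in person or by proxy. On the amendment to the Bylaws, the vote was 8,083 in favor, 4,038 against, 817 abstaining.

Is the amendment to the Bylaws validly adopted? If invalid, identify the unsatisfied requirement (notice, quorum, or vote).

Notice: 25 days given; 20 required. Satisfied.
Quorum: 33% of 39,234 = 12,947.22, rounded up to 12,948; 12,938 present. Not satisfied.
Vote: requires two-thirds of the votes cast (12,938 − 817 abstaining = 12,121); 2/3 of 12121 = 8080.67, rounded up to 8081, so 8,081 needed; 8,083 in favor. Satisfied.

Invalid — quorum requirement not satisfied.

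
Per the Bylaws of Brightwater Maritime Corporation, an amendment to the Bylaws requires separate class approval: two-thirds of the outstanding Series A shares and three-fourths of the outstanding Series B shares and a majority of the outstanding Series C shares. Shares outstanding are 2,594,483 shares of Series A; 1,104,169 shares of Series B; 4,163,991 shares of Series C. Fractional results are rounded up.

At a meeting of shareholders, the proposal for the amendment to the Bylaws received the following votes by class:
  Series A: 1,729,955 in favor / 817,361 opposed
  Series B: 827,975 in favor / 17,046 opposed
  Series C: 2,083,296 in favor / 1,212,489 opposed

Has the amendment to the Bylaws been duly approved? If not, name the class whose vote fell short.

Not approved — the Series B shares did not give the required vote.

Series A: 2/3 of 2594483 = 1729655.33, rounded up to 1729656; 1,729,656 required, 1,729,955 in favor — approved.
Series B: 3/4 of 1104169 = 828126.75, rounded up to 828127; 828,127 required, 827,975 in favor — not approved.
Series C: a majority of 4163991 is 2081996; 2,081,996 required, 2,083,296 in favor — approved.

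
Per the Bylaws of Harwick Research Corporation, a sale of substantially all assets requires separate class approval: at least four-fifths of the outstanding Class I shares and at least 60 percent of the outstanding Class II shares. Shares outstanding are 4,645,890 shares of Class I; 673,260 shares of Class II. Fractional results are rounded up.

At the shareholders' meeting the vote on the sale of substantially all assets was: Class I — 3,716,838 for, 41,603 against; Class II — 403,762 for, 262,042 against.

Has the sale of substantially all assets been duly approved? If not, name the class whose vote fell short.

Class I: 4/5 of 4645890 = 3716712; 3,716,712 required, 3,716,838 in favor — approved.
Class II: 3/5 of 673260 = 403956; 403,956 required, 403,762 in favor — not approved.

Not approved — the Class II shares did not give the required vote.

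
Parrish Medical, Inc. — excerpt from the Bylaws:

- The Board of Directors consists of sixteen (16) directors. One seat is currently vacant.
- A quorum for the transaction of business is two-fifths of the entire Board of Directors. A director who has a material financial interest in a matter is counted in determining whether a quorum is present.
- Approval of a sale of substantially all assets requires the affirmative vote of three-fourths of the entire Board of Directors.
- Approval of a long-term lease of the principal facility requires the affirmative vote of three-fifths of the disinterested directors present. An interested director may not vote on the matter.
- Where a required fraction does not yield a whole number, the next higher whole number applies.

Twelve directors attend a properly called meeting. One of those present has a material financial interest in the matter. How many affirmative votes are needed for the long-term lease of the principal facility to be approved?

7

The long-term lease of the principal facility requires three-fifths of the disinterested directors present (12 − 1 = 11).
3/5 of 11 = 6.60, rounded up to 7.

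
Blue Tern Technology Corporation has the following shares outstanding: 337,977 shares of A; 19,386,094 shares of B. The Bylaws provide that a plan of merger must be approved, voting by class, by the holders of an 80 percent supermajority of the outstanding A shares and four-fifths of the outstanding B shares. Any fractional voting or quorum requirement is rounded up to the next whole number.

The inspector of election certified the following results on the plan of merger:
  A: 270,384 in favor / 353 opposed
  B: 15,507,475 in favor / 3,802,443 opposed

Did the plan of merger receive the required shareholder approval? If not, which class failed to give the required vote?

Not approved — the B shares did not give the required vote.

A: 4/5 of 337977 = 270381.60, rounded up to 270382; 270,382 required, 270,384 in favor — approved.
B: 4/5 of 19386094 = 15508875.20, rounded up to 15508876; 15,508,876 required, 15,507,475 in favor — not approved.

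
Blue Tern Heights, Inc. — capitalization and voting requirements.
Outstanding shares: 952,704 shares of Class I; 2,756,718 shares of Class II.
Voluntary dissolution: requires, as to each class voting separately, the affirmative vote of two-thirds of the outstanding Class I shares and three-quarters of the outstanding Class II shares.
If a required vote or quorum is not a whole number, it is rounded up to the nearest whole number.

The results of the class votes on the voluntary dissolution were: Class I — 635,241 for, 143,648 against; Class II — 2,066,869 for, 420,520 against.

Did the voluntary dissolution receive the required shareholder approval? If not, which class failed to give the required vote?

Not approved — the Class II shares did not give the required vote.

Class I: 2/3 of 952704 = 635136; 635,136 required, 635,241 in favor — approved.
Class II: 3/4 of 2756718 = 2067538.50, rounded up to 2067539; 2,067,539 required, 2,066,869 in favor — not approved.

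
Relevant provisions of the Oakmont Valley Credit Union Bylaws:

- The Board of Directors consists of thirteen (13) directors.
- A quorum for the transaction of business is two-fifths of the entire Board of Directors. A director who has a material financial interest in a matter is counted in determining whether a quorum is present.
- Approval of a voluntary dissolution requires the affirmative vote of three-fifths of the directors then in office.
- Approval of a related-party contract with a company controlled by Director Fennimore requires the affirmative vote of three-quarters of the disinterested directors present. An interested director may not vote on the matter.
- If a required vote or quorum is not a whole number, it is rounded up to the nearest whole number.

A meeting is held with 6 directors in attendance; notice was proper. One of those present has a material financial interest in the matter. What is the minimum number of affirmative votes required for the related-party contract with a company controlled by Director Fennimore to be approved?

4

The related-party contract with a company controlled by Director Fennimore requires three-fourths of the disinterested directors present (6 − 1 = 5).
3/4 of 5 = 3.75, rounded up to 4.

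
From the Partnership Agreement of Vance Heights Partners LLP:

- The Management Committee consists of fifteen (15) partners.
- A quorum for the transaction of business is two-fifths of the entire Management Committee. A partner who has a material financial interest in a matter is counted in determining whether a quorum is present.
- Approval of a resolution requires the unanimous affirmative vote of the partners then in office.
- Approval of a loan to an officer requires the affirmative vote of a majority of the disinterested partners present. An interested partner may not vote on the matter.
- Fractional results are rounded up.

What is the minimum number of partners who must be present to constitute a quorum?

6

2/5 of 15 = 6.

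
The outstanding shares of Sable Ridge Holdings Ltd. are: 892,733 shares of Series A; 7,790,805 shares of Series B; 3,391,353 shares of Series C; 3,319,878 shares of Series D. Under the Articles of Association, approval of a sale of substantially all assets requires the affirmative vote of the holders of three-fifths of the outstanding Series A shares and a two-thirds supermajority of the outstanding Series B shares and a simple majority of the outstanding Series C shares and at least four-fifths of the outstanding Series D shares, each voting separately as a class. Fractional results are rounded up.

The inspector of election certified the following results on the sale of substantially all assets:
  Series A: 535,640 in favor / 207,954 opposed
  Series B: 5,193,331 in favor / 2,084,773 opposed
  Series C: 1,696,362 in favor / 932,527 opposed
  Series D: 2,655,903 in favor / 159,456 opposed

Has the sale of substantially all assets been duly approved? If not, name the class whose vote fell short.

Series A: 3/5 of 892733 = 535639.80, rounded up to 535640; 535,640 required, 535,640 in favor — approved.
Series B: 2/3 of 7790805 = 5193870; 5,193,870 required, 5,193,331 in favor — not approved.
Series C: a majority of 3391353 is 1695677; 1,695,677 required, 1,696,362 in favor — approved.
Series D: 4/5 of 3319878 = 2655902.40, rounded up to 2655903; 2,655,903 required, 2,655,903 in favor — approved.

Not approved — the Series B shares did not give the required vote.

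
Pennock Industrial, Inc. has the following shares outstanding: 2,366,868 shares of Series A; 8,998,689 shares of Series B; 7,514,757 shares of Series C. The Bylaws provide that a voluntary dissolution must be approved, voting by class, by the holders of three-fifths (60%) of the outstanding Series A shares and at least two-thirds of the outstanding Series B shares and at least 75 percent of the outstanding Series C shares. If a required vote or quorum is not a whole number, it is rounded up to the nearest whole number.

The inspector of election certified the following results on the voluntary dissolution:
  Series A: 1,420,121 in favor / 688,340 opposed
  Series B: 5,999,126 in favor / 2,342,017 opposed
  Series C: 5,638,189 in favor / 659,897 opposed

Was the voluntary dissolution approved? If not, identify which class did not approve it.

Approved — every class gave the required vote.

Series A: 3/5 of 2366868 = 1420120.80, rounded up to 1420121; 1,420,121 required, 1,420,121 in favor — approved.
Series B: 2/3 of 8998689 = 5999126; 5,999,126 required, 5,999,126 in favor — approved.
Series C: 3/4 of 7514757 = 5636067.75, rounded up to 5636068; 5,636,068 required, 5,638,189 in favor — approved.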